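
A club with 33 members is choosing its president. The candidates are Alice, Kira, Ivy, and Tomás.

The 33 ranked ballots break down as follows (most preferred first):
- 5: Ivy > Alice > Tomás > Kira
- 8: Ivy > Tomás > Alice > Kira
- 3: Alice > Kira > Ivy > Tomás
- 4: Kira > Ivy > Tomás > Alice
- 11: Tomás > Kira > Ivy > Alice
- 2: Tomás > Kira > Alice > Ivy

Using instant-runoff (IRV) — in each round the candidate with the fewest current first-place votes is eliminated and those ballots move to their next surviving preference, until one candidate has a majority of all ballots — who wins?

Round 1: Alice 3, Kira 4, Ivy 13, Tomás 13. Alice eliminated.
Round 2: Kira 7, Ivy 13, Tomás 13. Kira eliminated.
Round 3: Ivy 20, Tomás 13. Ivy has a majority (≥17).

Ivy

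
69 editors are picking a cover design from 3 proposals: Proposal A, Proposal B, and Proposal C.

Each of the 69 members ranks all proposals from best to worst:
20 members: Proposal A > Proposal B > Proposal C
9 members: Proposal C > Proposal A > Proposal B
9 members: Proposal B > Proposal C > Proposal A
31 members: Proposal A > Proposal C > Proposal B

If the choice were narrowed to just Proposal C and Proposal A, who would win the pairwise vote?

Proposal A

Proposal C is ranked above Proposal A on 18 ballots; Proposal A above Proposal C on 51.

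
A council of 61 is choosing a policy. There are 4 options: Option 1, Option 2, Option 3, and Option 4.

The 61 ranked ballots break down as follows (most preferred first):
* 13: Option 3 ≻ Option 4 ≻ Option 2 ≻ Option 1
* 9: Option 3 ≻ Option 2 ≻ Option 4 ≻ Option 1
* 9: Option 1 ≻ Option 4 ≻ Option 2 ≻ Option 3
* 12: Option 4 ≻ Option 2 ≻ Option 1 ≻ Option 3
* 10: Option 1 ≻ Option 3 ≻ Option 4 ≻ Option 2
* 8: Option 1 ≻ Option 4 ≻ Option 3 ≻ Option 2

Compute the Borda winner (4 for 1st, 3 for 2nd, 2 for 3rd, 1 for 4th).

Option 1: 13×1 + 9×1 + 9×4 + 12×2 + 10×4 + 8×4 = 154
Option 2: 13×2 + 9×3 + 9×2 + 12×3 + 10×1 + 8×1 = 125
Option 3: 13×4 + 9×4 + 9×1 + 12×1 + 10×3 + 8×2 = 155
Option 4: 13×3 + 9×2 + 9×3 + 12×4 + 10×2 + 8×3 = 176

Option 4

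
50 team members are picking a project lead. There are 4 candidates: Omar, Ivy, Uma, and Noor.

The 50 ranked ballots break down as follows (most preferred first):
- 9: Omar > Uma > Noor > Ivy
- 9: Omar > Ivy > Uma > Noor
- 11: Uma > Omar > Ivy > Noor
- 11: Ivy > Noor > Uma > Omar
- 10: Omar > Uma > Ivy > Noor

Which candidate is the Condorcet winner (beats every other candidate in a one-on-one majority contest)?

Omar vs Ivy: 39–11
Omar vs Uma: 28–22
Omar vs Noor: 39–11
Omar beats every other candidate.

Omar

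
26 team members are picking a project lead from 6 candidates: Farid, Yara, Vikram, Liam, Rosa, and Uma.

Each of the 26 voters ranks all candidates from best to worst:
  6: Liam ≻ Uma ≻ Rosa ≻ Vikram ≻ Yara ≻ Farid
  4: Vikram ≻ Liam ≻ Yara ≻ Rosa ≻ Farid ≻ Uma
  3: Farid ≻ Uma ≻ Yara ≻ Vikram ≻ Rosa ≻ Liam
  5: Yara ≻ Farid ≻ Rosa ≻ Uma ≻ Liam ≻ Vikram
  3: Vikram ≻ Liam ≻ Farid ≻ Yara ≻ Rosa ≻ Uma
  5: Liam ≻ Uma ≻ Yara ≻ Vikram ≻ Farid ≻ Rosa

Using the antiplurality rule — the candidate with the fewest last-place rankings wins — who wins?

Yara

Last-place votes: Farid 6, Yara 0, Vikram 5, Liam 3, Rosa 5, Uma 7.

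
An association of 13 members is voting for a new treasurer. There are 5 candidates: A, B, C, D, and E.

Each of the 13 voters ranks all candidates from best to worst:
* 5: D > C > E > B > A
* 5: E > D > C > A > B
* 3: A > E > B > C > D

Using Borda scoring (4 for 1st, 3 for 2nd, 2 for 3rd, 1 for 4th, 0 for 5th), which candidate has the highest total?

A: 5×0 + 5×1 + 3×4 = 17
B: 5×1 + 5×0 + 3×2 = 11
C: 5×3 + 5×2 + 3×1 = 28
D: 5×4 + 5×3 + 3×0 = 35
E: 5×2 + 5×4 + 3×3 = 39

E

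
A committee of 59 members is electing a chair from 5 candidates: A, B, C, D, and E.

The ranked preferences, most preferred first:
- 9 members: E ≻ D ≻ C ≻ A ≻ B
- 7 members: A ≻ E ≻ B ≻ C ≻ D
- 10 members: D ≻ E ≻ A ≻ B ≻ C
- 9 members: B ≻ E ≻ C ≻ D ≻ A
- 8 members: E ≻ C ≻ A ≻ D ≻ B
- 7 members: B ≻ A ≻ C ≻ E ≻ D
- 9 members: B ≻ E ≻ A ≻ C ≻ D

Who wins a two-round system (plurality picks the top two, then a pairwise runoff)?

Round 1 first-place votes: A 7, B 25, C 0, D 10, E 17. B and E advance.
Runoff: B is ranked above E on 25 ballots, E above B on 34.

E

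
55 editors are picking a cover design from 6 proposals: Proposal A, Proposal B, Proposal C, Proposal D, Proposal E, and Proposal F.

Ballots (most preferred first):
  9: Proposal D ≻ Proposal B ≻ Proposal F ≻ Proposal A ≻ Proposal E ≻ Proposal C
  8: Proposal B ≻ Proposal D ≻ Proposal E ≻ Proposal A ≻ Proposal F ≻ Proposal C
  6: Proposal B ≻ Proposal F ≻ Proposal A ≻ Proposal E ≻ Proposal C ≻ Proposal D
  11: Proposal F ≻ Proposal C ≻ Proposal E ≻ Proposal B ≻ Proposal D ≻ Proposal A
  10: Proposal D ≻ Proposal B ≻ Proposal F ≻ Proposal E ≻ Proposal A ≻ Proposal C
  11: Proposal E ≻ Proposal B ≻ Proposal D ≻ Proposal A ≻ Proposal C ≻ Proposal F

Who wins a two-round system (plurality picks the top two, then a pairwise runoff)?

Round 1 first-place votes: Proposal A 0, Proposal B 14, Proposal C 0, Proposal D 19, Proposal E 11, Proposal F 11. Proposal D and Proposal B advance.
Runoff: Proposal D is ranked above Proposal B on 19 ballots, Proposal B above Proposal D on 36.

Proposal B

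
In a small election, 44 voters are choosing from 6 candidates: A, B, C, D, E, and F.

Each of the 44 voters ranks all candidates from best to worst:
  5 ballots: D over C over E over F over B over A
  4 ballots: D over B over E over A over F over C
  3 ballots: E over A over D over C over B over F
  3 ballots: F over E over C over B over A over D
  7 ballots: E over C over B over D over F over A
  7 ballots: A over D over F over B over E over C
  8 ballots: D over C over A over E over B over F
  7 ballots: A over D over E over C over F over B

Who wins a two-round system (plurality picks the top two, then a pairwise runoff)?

Round 1 first-place votes: A 14, B 0, C 0, D 17, E 10, F 3. D and A advance.
Runoff: D is ranked above A on 24 ballots, A above D on 20.

D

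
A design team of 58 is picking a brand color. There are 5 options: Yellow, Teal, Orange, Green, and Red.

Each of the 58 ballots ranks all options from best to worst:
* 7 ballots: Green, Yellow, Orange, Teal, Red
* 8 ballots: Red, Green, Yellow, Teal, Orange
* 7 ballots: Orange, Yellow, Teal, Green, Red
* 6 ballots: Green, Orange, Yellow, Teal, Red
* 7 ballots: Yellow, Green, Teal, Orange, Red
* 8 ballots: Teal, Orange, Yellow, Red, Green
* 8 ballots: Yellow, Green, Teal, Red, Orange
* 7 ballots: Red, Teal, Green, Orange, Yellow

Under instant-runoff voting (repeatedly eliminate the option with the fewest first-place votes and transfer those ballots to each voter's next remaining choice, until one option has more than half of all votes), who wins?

Yellow

Round 1: Yellow 15, Teal 8, Orange 7, Green 13, Red 15. Orange eliminated.
Round 2: Yellow 22, Teal 8, Green 13, Red 15. Teal eliminated.
Round 3: Yellow 30, Green 13, Red 15. Yellow has a majority (≥30).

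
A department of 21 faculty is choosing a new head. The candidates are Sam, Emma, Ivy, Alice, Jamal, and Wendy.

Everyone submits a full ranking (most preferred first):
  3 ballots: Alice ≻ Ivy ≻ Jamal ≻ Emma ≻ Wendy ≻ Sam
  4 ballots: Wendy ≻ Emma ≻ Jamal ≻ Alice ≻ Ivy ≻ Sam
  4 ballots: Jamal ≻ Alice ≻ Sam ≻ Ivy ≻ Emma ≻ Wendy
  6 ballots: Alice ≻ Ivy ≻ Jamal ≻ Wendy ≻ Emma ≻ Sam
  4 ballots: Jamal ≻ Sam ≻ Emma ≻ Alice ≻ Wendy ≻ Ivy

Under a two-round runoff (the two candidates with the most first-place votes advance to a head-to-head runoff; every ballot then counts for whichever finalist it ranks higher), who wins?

Round 1 first-place votes: Sam 0, Emma 0, Ivy 0, Alice 9, Jamal 8, Wendy 4. Alice and Jamal advance.
Runoff: Alice is ranked above Jamal on 9 ballots, Jamal above Alice on 12.

Jamal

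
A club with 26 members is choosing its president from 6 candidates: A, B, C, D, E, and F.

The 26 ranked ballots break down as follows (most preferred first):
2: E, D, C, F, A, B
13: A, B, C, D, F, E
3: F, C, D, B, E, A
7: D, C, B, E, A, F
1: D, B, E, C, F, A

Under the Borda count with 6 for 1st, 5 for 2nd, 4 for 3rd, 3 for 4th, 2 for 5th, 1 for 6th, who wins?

C

A: 2×2 + 13×6 + 3×1 + 7×2 + 1×1 = 100
B: 2×1 + 13×5 + 3×3 + 7×4 + 1×5 = 109
C: 2×4 + 13×4 + 3×5 + 7×5 + 1×3 = 113
D: 2×5 + 13×3 + 3×4 + 7×6 + 1×6 = 109
E: 2×6 + 13×1 + 3×2 + 7×3 + 1×4 = 56
F: 2×3 + 13×2 + 3×6 + 7×1 + 1×2 = 59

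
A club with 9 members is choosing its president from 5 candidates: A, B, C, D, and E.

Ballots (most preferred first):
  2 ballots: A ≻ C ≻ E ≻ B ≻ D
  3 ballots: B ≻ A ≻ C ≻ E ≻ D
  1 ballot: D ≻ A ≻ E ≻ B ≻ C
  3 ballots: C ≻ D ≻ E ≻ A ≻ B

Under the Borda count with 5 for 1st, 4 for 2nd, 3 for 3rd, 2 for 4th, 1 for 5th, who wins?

C

A: 2×5 + 3×4 + 1×4 + 3×2 = 32
B: 2×2 + 3×5 + 1×2 + 3×1 = 24
C: 2×4 + 3×3 + 1×1 + 3×5 = 33
D: 2×1 + 3×1 + 1×5 + 3×4 = 22
E: 2×3 + 3×2 + 1×3 + 3×3 = 24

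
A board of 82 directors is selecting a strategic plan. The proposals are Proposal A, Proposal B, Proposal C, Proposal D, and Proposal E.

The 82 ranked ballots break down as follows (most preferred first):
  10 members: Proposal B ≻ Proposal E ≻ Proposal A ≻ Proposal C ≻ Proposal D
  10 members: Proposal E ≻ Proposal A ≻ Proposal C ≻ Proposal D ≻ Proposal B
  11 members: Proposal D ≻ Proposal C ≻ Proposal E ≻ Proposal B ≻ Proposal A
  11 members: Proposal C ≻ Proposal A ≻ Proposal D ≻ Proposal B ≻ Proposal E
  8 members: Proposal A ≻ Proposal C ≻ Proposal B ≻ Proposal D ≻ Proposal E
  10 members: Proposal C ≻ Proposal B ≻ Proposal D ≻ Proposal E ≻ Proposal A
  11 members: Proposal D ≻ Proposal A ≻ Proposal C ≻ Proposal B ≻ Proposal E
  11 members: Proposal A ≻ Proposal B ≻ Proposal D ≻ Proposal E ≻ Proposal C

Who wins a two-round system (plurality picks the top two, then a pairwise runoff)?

Round 1 first-place votes: Proposal A 19, Proposal B 10, Proposal C 21, Proposal D 22, Proposal E 10. Proposal D and Proposal C advance.
Runoff: Proposal D is ranked above Proposal C on 33 ballots, Proposal C above Proposal D on 49.

Proposal C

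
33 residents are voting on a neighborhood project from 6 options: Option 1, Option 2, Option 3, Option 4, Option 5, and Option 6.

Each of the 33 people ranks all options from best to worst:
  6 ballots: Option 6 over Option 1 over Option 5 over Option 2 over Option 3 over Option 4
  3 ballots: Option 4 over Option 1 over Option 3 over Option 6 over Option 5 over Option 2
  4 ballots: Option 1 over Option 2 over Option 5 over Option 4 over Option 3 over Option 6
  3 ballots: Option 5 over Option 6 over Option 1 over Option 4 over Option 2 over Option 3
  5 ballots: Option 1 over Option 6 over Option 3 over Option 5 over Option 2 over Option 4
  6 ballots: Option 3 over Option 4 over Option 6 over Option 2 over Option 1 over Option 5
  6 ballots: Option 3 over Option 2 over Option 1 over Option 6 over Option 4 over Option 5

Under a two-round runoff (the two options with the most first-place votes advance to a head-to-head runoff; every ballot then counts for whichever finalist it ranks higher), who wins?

Round 1 first-place votes: Option 1 9, Option 2 0, Option 3 12, Option 4 3, Option 5 3, Option 6 6. Option 3 and Option 1 advance.
Runoff: Option 3 is ranked above Option 1 on 12 ballots, Option 1 above Option 3 on 21.

Option 1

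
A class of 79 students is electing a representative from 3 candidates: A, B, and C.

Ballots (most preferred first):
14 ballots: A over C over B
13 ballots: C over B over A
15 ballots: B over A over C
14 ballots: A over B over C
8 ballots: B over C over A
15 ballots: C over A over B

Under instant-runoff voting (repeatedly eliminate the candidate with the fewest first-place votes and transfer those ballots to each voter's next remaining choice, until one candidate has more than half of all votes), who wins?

Round 1: A 28, B 23, C 28. B eliminated.
Round 2: A 43, C 36. A has a majority (≥40).

A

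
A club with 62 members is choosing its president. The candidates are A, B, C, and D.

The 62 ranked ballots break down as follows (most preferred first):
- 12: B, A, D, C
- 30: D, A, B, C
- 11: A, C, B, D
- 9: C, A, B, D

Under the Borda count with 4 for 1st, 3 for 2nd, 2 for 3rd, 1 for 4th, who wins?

A

A: 12×3 + 30×3 + 11×4 + 9×3 = 197
B: 12×4 + 30×2 + 11×2 + 9×2 = 148
C: 12×1 + 30×1 + 11×3 + 9×4 = 111
D: 12×2 + 30×4 + 11×1 + 9×1 = 164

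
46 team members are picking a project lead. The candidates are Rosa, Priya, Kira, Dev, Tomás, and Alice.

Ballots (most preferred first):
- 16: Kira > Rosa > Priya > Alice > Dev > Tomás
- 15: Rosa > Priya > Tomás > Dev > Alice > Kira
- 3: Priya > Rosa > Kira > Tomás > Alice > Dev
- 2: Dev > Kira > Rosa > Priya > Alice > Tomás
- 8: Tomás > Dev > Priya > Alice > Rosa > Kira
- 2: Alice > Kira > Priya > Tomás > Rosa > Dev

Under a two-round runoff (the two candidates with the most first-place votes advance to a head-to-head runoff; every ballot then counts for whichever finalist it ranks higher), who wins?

Round 1 first-place votes: Rosa 15, Priya 3, Kira 16, Dev 2, Tomás 8, Alice 2. Kira and Rosa advance.
Runoff: Kira is ranked above Rosa on 20 ballots, Rosa above Kira on 26.

Rosa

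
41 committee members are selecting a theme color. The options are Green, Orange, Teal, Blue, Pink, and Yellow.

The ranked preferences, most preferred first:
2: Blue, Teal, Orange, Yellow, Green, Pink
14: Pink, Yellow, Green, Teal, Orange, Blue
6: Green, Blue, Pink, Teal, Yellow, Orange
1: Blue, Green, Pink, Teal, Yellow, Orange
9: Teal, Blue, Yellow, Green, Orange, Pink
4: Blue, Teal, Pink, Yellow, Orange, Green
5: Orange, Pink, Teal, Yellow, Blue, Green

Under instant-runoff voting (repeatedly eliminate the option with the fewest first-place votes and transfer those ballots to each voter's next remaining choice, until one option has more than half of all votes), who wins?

Round 1: Green 6, Orange 5, Teal 9, Blue 7, Pink 14, Yellow 0. Yellow eliminated.
Round 2: Green 6, Orange 5, Teal 9, Blue 7, Pink 14. Orange eliminated.
Round 3: Green 6, Teal 9, Blue 7, Pink 19. Green eliminated.
Round 4: Teal 9, Blue 13, Pink 19. Teal eliminated.
Round 5: Blue 22, Pink 19. Blue has a majority (≥21).

Blue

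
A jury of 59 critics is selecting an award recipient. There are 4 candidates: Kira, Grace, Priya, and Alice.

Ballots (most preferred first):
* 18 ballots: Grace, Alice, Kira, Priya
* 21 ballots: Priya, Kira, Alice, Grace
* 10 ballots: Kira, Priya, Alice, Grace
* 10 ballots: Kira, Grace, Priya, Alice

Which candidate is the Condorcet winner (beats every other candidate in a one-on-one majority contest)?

Kira

Kira vs Grace: 41–18
Kira vs Priya: 38–21
Kira vs Alice: 41–18
Kira beats every other candidate.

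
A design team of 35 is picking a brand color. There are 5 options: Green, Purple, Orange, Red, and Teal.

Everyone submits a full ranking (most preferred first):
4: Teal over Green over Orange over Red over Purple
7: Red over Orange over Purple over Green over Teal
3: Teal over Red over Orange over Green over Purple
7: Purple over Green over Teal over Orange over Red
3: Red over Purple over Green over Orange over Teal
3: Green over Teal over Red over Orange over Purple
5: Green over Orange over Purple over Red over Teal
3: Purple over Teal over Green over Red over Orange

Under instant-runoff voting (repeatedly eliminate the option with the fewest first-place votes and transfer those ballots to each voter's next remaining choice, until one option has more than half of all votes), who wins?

Round 1: Green 8, Purple 10, Orange 0, Red 10, Teal 7. Orange eliminated.
Round 2: Green 8, Purple 10, Red 10, Teal 7. Teal eliminated.
Round 3: Green 12, Purple 10, Red 13. Purple eliminated.
Round 4: Green 22, Red 13. Green has a majority (≥18).

Green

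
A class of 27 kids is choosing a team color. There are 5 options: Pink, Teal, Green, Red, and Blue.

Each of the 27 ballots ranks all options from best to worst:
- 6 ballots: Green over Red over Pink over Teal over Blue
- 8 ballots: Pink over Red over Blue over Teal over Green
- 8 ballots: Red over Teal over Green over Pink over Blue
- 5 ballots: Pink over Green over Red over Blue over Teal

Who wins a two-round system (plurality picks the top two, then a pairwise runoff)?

Red

Round 1 first-place votes: Pink 13, Teal 0, Green 6, Red 8, Blue 0. Pink and Red advance.
Runoff: Pink is ranked above Red on 13 ballots, Red above Pink on 14.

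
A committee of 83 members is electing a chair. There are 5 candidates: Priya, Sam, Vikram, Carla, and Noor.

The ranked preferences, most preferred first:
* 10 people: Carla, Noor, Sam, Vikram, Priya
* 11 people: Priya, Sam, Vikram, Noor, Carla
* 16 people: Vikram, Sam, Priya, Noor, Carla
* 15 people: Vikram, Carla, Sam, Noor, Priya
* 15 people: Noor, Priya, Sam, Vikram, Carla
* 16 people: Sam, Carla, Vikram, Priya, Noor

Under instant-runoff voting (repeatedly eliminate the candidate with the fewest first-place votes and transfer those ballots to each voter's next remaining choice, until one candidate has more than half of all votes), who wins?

Sam

Round 1: Priya 11, Sam 16, Vikram 31, Carla 10, Noor 15. Carla eliminated.
Round 2: Priya 11, Sam 16, Vikram 31, Noor 25. Priya eliminated.
Round 3: Sam 27, Vikram 31, Noor 25. Noor eliminated.
Round 4: Sam 52, Vikram 31. Sam has a majority (≥42).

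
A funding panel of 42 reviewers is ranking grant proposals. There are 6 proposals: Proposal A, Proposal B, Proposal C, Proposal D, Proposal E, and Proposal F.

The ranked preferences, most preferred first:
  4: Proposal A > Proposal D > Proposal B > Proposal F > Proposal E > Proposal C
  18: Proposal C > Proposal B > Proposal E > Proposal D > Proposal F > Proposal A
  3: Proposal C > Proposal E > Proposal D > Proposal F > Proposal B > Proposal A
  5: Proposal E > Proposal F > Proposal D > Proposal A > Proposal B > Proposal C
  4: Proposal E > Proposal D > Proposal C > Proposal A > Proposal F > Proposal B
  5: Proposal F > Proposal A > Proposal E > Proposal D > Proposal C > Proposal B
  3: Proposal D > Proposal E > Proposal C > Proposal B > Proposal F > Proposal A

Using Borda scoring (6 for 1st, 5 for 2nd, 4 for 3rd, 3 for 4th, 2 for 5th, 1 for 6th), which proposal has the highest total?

Proposal A: 4×6 + 18×1 + 3×1 + 5×3 + 4×3 + 5×5 + 3×1 = 100
Proposal B: 4×4 + 18×5 + 3×2 + 5×2 + 4×1 + 5×1 + 3×3 = 140
Proposal C: 4×1 + 18×6 + 3×6 + 5×1 + 4×4 + 5×2 + 3×4 = 173
Proposal D: 4×5 + 18×3 + 3×4 + 5×4 + 4×5 + 5×3 + 3×6 = 159
Proposal E: 4×2 + 18×4 + 3×5 + 5×6 + 4×6 + 5×4 + 3×5 = 184
Proposal F: 4×3 + 18×2 + 3×3 + 5×5 + 4×2 + 5×6 + 3×2 = 126

Proposal E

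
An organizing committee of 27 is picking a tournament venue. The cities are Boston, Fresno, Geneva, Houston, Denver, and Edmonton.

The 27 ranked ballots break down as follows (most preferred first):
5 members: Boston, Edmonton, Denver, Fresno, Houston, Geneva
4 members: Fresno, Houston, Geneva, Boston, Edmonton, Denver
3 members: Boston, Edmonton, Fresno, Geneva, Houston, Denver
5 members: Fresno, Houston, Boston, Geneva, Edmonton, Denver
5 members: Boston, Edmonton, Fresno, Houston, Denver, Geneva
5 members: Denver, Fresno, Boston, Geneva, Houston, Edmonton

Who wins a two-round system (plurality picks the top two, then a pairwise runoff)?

Round 1 first-place votes: Boston 13, Fresno 9, Geneva 0, Houston 0, Denver 5, Edmonton 0. Boston and Fresno advance.
Runoff: Boston is ranked above Fresno on 13 ballots, Fresno above Boston on 14.

Fresno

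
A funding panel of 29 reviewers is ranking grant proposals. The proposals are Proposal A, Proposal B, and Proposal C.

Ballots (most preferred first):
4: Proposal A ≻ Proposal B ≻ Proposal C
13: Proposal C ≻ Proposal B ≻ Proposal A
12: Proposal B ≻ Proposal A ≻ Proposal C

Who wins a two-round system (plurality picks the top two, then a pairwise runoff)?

Proposal B

Round 1 first-place votes: Proposal A 4, Proposal B 12, Proposal C 13. Proposal C and Proposal B advance.
Runoff: Proposal C is ranked above Proposal B on 13 ballots, Proposal B above Proposal C on 16.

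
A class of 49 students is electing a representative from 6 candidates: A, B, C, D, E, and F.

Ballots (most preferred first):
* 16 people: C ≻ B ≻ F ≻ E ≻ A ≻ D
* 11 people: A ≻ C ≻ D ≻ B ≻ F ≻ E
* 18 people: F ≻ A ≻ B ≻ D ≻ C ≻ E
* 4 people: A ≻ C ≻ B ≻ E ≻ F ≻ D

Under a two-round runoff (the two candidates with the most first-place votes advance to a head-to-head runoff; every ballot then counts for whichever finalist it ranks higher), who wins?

C

Round 1 first-place votes: A 15, B 0, C 16, D 0, E 0, F 18. F and C advance.
Runoff: F is ranked above C on 18 ballots, C above F on 31.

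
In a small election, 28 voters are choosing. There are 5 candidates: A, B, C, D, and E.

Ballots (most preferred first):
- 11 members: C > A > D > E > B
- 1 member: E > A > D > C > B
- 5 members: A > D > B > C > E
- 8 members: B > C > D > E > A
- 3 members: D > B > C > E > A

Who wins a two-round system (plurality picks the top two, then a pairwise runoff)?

Round 1 first-place votes: A 5, B 8, C 11, D 3, E 1. C and B advance.
Runoff: C is ranked above B on 12 ballots, B above C on 16.

B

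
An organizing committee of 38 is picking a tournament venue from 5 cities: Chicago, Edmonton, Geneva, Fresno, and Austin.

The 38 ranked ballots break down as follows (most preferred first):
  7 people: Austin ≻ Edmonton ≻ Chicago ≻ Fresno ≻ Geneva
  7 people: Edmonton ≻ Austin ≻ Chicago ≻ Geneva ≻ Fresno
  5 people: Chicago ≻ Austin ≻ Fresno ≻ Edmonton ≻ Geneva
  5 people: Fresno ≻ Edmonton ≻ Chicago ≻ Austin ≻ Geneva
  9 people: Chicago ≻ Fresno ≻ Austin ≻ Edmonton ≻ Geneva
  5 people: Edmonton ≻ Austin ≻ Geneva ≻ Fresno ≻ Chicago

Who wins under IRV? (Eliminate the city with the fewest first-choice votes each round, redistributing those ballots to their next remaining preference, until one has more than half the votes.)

Round 1: Chicago 14, Edmonton 12, Geneva 0, Fresno 5, Austin 7. Geneva eliminated.
Round 2: Chicago 14, Edmonton 12, Fresno 5, Austin 7. Fresno eliminated.
Round 3: Chicago 14, Edmonton 17, Austin 7. Austin eliminated.
Round 4: Chicago 14, Edmonton 24. Edmonton has a majority (≥20).

Edmonton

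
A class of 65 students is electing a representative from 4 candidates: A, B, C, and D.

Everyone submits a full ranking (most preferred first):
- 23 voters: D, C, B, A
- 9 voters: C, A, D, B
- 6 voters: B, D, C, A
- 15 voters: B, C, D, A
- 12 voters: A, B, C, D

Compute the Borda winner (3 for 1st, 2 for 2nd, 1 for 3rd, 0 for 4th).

C

A: 23×0 + 9×2 + 6×0 + 15×0 + 12×3 = 54
B: 23×1 + 9×0 + 6×3 + 15×3 + 12×2 = 110
C: 23×2 + 9×3 + 6×1 + 15×2 + 12×1 = 121
D: 23×3 + 9×1 + 6×2 + 15×1 + 12×0 = 105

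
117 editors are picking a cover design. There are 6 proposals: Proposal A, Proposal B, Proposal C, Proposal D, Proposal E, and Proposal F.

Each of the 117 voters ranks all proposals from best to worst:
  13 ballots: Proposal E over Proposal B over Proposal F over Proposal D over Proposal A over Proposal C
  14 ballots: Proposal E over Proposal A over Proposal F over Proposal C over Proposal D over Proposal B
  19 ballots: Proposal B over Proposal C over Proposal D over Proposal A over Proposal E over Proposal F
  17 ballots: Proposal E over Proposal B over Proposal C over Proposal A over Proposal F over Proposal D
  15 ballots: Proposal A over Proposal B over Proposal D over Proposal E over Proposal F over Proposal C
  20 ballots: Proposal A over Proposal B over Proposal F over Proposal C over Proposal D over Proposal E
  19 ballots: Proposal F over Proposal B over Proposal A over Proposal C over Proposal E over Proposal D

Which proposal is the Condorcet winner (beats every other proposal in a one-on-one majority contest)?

Proposal B vs Proposal A: 68–49
Proposal B vs Proposal C: 103–14
Proposal B vs Proposal D: 103–14
Proposal B vs Proposal E: 73–44
Proposal B vs Proposal F: 84–33
Proposal B beats every other proposal.

Proposal B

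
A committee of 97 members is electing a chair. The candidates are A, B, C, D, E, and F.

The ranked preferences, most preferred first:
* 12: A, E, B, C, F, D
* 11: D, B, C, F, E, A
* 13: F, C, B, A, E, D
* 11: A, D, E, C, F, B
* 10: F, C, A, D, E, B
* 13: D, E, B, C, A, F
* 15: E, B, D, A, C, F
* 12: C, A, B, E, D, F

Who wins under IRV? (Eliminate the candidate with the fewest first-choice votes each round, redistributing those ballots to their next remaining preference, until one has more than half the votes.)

Round 1: A 23, B 0, C 12, D 24, E 15, F 23. B eliminated.
Round 2: A 23, C 12, D 24, E 15, F 23. C eliminated.
Round 3: A 35, D 24, E 15, F 23. E eliminated.
Round 4: A 35, D 39, F 23. F eliminated.
Round 5: A 58, D 39. A has a majority (≥49).

A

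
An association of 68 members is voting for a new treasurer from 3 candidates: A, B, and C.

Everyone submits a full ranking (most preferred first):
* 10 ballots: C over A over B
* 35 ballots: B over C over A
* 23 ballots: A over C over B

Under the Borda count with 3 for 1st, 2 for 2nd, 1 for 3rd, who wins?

C

A: 10×2 + 35×1 + 23×3 = 124
B: 10×1 + 35×3 + 23×1 = 138
C: 10×3 + 35×2 + 23×2 = 146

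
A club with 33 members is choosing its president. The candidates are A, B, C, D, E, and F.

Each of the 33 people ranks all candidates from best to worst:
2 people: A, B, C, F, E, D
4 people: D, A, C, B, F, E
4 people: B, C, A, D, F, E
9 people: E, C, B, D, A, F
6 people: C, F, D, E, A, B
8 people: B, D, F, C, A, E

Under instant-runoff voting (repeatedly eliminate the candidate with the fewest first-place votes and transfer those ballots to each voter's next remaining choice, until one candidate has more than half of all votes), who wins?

C

Round 1: A 2, B 12, C 6, D 4, E 9, F 0. F eliminated.
Round 2: A 2, B 12, C 6, D 4, E 9. A eliminated.
Round 3: B 14, C 6, D 4, E 9. D eliminated.
Round 4: B 14, C 10, E 9. E eliminated.
Round 5: B 14, C 19. C has a majority (≥17).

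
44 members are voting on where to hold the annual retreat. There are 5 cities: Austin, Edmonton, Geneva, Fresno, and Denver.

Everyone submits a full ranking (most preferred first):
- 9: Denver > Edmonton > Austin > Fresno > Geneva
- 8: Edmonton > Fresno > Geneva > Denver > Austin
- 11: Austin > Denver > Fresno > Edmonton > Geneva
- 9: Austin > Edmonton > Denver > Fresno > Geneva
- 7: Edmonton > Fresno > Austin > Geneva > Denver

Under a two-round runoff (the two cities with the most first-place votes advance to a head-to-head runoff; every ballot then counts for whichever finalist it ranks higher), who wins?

Round 1 first-place votes: Austin 20, Edmonton 15, Geneva 0, Fresno 0, Denver 9. Austin and Edmonton advance.
Runoff: Austin is ranked above Edmonton on 20 ballots, Edmonton above Austin on 24.

Edmonton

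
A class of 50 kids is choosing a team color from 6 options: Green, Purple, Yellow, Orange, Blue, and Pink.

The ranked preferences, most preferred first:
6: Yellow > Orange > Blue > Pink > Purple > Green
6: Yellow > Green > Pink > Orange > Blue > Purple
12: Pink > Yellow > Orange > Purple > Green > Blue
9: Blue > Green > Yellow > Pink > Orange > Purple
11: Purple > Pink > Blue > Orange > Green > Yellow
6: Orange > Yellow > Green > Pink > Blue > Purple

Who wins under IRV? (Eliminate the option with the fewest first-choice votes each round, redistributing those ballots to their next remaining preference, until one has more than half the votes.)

Round 1: Green 0, Purple 11, Yellow 12, Orange 6, Blue 9, Pink 12. Green eliminated.
Round 2: Purple 11, Yellow 12, Orange 6, Blue 9, Pink 12. Orange eliminated.
Round 3: Purple 11, Yellow 18, Blue 9, Pink 12. Blue eliminated.
Round 4: Purple 11, Yellow 27, Pink 12. Yellow has a majority (≥26).

Yellow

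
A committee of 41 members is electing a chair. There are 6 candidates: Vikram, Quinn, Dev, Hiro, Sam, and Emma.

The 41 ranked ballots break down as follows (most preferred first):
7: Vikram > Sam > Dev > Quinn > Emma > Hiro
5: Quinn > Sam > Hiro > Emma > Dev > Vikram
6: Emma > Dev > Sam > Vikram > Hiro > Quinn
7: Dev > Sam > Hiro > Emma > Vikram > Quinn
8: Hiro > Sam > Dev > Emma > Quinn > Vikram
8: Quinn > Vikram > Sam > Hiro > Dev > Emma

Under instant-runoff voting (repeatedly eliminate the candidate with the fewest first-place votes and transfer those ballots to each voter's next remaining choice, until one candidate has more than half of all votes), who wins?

Dev

Round 1: Vikram 7, Quinn 13, Dev 7, Hiro 8, Sam 0, Emma 6. Sam eliminated.
Round 2: Vikram 7, Quinn 13, Dev 7, Hiro 8, Emma 6. Emma eliminated.
Round 3: Vikram 7, Quinn 13, Dev 13, Hiro 8. Vikram eliminated.
Round 4: Quinn 13, Dev 20, Hiro 8. Hiro eliminated.
Round 5: Quinn 13, Dev 28. Dev has a majority (≥21).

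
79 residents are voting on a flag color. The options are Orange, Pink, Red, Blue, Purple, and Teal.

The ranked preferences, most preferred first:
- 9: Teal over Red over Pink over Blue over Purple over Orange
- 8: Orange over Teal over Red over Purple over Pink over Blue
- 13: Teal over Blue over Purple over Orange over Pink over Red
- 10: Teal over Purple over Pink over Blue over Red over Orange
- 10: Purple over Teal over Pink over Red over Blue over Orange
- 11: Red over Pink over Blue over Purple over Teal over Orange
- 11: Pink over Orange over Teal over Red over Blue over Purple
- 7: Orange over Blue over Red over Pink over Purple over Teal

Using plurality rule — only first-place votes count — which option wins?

First-place votes: Orange 15, Pink 11, Red 11, Blue 0, Purple 10, Teal 32.

Teal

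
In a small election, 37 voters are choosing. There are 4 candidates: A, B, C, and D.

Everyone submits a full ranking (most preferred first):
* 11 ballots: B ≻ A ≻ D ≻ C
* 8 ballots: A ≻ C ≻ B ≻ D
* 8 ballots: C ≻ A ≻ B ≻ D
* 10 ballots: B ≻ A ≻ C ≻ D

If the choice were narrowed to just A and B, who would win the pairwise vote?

B

A is ranked above B on 16 ballots; B above A on 21.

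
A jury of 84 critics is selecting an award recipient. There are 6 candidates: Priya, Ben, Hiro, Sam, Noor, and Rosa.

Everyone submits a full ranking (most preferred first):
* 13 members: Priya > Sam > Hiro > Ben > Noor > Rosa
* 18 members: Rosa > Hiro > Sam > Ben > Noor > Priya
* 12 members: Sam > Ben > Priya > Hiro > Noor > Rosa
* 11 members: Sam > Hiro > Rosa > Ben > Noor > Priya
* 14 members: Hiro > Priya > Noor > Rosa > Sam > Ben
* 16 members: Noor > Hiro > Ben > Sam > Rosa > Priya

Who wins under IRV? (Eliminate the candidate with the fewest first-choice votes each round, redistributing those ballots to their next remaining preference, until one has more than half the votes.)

Sam

Round 1: Priya 13, Ben 0, Hiro 14, Sam 23, Noor 16, Rosa 18. Ben eliminated.
Round 2: Priya 13, Hiro 14, Sam 23, Noor 16, Rosa 18. Priya eliminated.
Round 3: Hiro 14, Sam 36, Noor 16, Rosa 18. Hiro eliminated.
Round 4: Sam 36, Noor 30, Rosa 18. Rosa eliminated.
Round 5: Sam 54, Noor 30. Sam has a majority (≥43).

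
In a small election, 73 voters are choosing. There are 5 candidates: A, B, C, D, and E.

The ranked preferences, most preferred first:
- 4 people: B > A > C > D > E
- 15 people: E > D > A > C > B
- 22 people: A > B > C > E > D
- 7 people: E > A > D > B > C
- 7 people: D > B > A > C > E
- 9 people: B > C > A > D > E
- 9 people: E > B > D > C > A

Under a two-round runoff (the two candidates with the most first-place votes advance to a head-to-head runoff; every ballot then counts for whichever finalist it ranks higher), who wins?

A

Round 1 first-place votes: A 22, B 13, C 0, D 7, E 31. E and A advance.
Runoff: E is ranked above A on 31 ballots, A above E on 42.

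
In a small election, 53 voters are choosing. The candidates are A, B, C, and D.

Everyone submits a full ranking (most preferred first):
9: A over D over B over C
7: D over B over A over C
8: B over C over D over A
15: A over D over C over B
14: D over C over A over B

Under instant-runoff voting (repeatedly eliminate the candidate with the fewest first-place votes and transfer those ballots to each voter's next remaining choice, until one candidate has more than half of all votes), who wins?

D

Round 1: A 24, B 8, C 0, D 21. C eliminated.
Round 2: A 24, B 8, D 21. B eliminated.
Round 3: A 24, D 29. D has a majority (≥27).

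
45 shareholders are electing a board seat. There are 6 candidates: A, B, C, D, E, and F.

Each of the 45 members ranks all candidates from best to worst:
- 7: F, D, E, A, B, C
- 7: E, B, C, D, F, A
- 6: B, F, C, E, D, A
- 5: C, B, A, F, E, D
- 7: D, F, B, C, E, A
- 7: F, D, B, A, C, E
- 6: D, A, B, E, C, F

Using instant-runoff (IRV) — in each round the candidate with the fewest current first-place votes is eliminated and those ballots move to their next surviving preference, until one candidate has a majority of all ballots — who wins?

B

Round 1: A 0, B 6, C 5, D 13, E 7, F 14. A eliminated.
Round 2: B 6, C 5, D 13, E 7, F 14. C eliminated.
Round 3: B 11, D 13, E 7, F 14. E eliminated.
Round 4: B 18, D 13, F 14. D eliminated.
Round 5: B 24, F 21. B has a majority (≥23).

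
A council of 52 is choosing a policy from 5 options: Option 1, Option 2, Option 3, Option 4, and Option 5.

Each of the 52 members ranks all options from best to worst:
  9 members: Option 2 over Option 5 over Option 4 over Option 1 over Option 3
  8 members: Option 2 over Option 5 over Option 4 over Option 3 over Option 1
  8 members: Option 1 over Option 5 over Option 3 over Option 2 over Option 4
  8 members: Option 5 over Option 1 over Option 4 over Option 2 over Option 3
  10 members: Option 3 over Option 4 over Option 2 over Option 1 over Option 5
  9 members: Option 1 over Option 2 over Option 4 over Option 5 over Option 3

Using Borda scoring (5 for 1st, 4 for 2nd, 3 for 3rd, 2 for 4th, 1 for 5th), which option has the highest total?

Option 2

Option 1: 9×2 + 8×1 + 8×5 + 8×4 + 10×2 + 9×5 = 163
Option 2: 9×5 + 8×5 + 8×2 + 8×2 + 10×3 + 9×4 = 183
Option 3: 9×1 + 8×2 + 8×3 + 8×1 + 10×5 + 9×1 = 116
Option 4: 9×3 + 8×3 + 8×1 + 8×3 + 10×4 + 9×3 = 150
Option 5: 9×4 + 8×4 + 8×4 + 8×5 + 10×1 + 9×2 = 168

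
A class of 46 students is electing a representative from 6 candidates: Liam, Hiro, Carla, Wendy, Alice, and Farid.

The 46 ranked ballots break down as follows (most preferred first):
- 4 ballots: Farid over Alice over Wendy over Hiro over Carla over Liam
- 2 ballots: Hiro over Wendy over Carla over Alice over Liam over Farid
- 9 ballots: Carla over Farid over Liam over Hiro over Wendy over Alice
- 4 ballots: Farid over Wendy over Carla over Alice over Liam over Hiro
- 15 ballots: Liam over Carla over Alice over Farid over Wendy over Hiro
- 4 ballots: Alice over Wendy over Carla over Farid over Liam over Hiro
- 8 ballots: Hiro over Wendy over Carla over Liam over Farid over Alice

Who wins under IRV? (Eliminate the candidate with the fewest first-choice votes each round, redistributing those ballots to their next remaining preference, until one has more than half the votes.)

Round 1: Liam 15, Hiro 10, Carla 9, Wendy 0, Alice 4, Farid 8. Wendy eliminated.
Round 2: Liam 15, Hiro 10, Carla 9, Alice 4, Farid 8. Alice eliminated.
Round 3: Liam 15, Hiro 10, Carla 13, Farid 8. Farid eliminated.
Round 4: Liam 15, Hiro 14, Carla 17. Hiro eliminated.
Round 5: Liam 15, Carla 31. Carla has a majority (≥24).

Carla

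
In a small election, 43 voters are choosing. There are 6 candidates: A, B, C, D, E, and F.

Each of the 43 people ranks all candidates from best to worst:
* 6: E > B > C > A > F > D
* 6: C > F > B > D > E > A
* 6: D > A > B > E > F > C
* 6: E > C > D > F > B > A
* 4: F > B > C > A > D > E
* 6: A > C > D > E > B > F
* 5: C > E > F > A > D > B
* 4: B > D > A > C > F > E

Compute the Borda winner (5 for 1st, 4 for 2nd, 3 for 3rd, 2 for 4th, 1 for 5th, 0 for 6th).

C

A: 6×2 + 6×0 + 6×4 + 6×0 + 4×2 + 6×5 + 5×2 + 4×3 = 96
B: 6×4 + 6×3 + 6×3 + 6×1 + 4×4 + 6×1 + 5×0 + 4×5 = 108
C: 6×3 + 6×5 + 6×0 + 6×4 + 4×3 + 6×4 + 5×5 + 4×2 = 141
D: 6×0 + 6×2 + 6×5 + 6×3 + 4×1 + 6×3 + 5×1 + 4×4 = 103
E: 6×5 + 6×1 + 6×2 + 6×5 + 4×0 + 6×2 + 5×4 + 4×0 = 110
F: 6×1 + 6×4 + 6×1 + 6×2 + 4×5 + 6×0 + 5×3 + 4×1 = 87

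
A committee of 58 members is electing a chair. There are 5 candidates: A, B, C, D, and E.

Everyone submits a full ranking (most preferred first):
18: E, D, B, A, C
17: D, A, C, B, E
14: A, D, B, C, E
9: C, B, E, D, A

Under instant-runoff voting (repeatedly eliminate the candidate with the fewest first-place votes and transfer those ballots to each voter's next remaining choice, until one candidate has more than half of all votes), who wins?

D

Round 1: A 14, B 0, C 9, D 17, E 18. B eliminated.
Round 2: A 14, C 9, D 17, E 18. C eliminated.
Round 3: A 14, D 17, E 27. A eliminated.
Round 4: D 31, E 27. D has a majority (≥30).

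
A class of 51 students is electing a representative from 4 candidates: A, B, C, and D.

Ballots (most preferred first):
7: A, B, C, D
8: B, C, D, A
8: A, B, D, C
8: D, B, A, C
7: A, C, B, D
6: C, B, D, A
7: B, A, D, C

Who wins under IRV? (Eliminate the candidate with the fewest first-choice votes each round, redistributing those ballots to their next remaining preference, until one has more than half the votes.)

B

Round 1: A 22, B 15, C 6, D 8. C eliminated.
Round 2: A 22, B 21, D 8. D eliminated.
Round 3: A 22, B 29. B has a majority (≥26).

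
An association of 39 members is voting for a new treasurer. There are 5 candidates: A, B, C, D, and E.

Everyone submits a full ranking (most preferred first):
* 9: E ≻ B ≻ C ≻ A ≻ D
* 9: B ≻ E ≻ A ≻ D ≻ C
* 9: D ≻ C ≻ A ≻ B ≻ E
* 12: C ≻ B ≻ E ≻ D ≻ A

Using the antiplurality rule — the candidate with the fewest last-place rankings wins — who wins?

B

Last-place votes: A 12, B 0, C 9, D 9, E 9.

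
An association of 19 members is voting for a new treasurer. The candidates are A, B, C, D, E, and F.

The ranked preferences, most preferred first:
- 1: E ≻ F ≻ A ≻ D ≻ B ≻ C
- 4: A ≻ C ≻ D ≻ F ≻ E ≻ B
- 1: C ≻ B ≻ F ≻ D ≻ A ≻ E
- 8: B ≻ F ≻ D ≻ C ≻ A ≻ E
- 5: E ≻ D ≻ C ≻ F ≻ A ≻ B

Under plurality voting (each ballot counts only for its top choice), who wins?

B

First-place votes: A 4, B 8, C 1, D 0, E 6, F 0.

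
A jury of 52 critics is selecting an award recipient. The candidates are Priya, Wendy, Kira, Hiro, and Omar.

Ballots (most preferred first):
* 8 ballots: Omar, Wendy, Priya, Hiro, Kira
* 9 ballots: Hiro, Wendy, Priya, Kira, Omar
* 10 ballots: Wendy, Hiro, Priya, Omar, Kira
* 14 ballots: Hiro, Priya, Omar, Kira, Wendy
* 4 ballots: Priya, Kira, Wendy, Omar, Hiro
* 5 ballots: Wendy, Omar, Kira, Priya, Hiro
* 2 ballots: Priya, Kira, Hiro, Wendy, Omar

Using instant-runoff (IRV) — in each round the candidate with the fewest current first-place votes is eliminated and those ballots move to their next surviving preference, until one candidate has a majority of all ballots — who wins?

Round 1: Priya 6, Wendy 15, Kira 0, Hiro 23, Omar 8. Kira eliminated.
Round 2: Priya 6, Wendy 15, Hiro 23, Omar 8. Priya eliminated.
Round 3: Wendy 19, Hiro 25, Omar 8. Omar eliminated.
Round 4: Wendy 27, Hiro 25. Wendy has a majority (≥27).

Wendy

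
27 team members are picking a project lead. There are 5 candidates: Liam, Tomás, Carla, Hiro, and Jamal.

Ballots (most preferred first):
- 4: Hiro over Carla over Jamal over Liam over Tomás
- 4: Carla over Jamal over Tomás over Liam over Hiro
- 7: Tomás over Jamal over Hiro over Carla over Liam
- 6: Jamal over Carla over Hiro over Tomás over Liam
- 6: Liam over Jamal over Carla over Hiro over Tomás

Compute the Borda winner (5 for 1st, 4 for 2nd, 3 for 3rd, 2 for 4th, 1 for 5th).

Jamal

Liam: 4×2 + 4×2 + 7×1 + 6×1 + 6×5 = 59
Tomás: 4×1 + 4×3 + 7×5 + 6×2 + 6×1 = 69
Carla: 4×4 + 4×5 + 7×2 + 6×4 + 6×3 = 92
Hiro: 4×5 + 4×1 + 7×3 + 6×3 + 6×2 = 75
Jamal: 4×3 + 4×4 + 7×4 + 6×5 + 6×4 = 110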